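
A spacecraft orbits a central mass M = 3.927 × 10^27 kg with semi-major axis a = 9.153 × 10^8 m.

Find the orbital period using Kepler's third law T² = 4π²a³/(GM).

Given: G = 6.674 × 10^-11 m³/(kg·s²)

GM = G · M = 6.674e-11 · 3.927e+27 = 2.62088e+17 m³/s².
Kepler's third law: T = 2π √(a³ / GM).
Substituting a = 9.153e+08 m and GM = 2.62088e+17 m³/s²:
T = 2π √((9.153e+08)³ / 2.62088e+17) s
T ≈ 3.399e+05 s = 3.934 days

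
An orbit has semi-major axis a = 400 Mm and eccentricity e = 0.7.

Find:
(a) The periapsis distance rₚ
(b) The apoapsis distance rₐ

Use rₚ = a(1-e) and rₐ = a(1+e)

Convert to SI: a = 400 Mm = 4e+08 m.
(a) rₚ = a(1 − e) = 4e+08 · (1 − 0.7) = 4e+08 · 0.3 ≈ 1.2e+08 m = 120 Mm.
(b) rₐ = a(1 + e) = 4e+08 · (1 + 0.7) = 4e+08 · 1.7 ≈ 6.8e+08 m = 680 Mm.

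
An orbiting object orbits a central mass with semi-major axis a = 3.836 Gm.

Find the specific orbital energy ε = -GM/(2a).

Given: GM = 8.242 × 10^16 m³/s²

Convert to SI: a = 3.836 Gm = 3.836e+09 m.
ε = −GM / (2a).
ε = −8.242e+16 / (2 · 3.836e+09) J/kg ≈ -1.074e+07 J/kg = -10.74 MJ/kg.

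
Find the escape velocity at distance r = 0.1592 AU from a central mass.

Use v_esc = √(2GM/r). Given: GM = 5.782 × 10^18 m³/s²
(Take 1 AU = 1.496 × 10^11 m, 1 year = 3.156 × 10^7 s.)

Convert to SI: r = 0.1592 AU = 2.38163e+10 m.
Escape velocity comes from setting total energy to zero: ½v² − GM/r = 0 ⇒ v_esc = √(2GM / r).
v_esc = √(2 · 5.782e+18 / 2.38163e+10) m/s ≈ 2.204e+04 m/s = 4.649 AU/year.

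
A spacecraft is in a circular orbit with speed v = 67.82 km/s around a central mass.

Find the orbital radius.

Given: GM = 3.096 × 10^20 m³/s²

Convert to SI: v = 67.82 km/s = 67820 m/s.
For a circular orbit, v² = GM / r, so r = GM / v².
r = 3.096e+20 / (67820)² m ≈ 6.731e+10 m = 67.31 Gm.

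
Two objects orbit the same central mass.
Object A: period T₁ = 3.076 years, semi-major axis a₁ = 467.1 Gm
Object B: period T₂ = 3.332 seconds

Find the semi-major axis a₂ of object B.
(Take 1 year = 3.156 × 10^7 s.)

Convert to SI: T₁ = 3.076 years = 9.70786e+07 s; a₁ = 467.1 Gm = 4.671e+11 m.
Kepler's third law: (T₁/T₂)² = (a₁/a₂)³ ⇒ a₂ = a₁ · (T₂/T₁)^(2/3).
T₂/T₁ = 3.332 / 9.70786e+07 = 3.43227e-08.
a₂ = 4.671e+11 · (3.43227e-08)^(2/3) m ≈ 4.933e+06 m = 4.933 Mm.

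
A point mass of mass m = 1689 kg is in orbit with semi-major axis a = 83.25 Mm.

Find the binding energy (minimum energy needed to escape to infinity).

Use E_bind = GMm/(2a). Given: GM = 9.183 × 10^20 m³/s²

Convert to SI: a = 83.25 Mm = 8.325e+07 m.
Total orbital energy is E = −GMm/(2a); binding energy is E_bind = −E = GMm/(2a).
E_bind = 9.183e+20 · 1689 / (2 · 8.325e+07) J ≈ 9.315e+15 J = 9.315 PJ.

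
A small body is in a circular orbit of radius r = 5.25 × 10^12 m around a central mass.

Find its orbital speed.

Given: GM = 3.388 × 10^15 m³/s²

For a circular orbit, gravity supplies the centripetal force, so v = √(GM / r).
v = √(3.388e+15 / 5.25e+12) m/s ≈ 25.4 m/s = 25.4 m/s.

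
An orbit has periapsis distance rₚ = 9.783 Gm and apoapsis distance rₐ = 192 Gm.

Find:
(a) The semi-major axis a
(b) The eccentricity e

Convert to SI: rₚ = 9.783 Gm = 9.783e+09 m; rₐ = 192 Gm = 1.92e+11 m.
(a) a = (rₚ + rₐ) / 2 = (9.783e+09 + 1.92e+11) / 2 ≈ 1.009e+11 m = 100.9 Gm.
(b) e = (rₐ − rₚ) / (rₐ + rₚ) = (1.92e+11 − 9.783e+09) / (1.92e+11 + 9.783e+09) ≈ 0.903.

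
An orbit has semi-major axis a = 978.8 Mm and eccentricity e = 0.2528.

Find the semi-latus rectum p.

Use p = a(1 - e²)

Convert to SI: a = 978.8 Mm = 9.788e+08 m.
p = a (1 − e²).
p = 9.788e+08 · (1 − (0.2528)²) = 9.788e+08 · 0.936092 ≈ 9.162e+08 m = 916.2 Mm.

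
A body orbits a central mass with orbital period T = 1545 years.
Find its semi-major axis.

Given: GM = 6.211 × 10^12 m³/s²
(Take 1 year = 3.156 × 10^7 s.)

Convert to SI: T = 1545 years = 4.87602e+10 s.
Invert Kepler's third law: a = (GM · T² / (4π²))^(1/3).
Substituting T = 4.87602e+10 s and GM = 6.211e+12 m³/s²:
a = (6.211e+12 · (4.87602e+10)² / (4π²))^(1/3) m
a ≈ 7.205e+10 m = 7.205 × 10^10 m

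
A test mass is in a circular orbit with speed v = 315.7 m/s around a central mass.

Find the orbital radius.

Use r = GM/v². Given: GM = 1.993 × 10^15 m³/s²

For a circular orbit, v² = GM / r, so r = GM / v².
r = 1.993e+15 / (315.7)² m ≈ 2e+10 m = 20 Gm.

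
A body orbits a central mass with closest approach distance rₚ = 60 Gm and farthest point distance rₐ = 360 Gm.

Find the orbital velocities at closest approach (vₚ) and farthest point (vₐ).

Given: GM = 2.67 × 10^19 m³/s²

Convert to SI: rₚ = 60 Gm = 6e+10 m; rₐ = 360 Gm = 3.6e+11 m.
Use the vis-viva equation v² = GM(2/r − 1/a) with a = (rₚ + rₐ)/2 = (6e+10 + 3.6e+11)/2 = 2.1e+11 m.
vₚ = √(GM · (2/rₚ − 1/a)) = √(2.67e+19 · (2/6e+10 − 1/2.1e+11)) m/s ≈ 2.762e+04 m/s = 27.62 km/s.
vₐ = √(GM · (2/rₐ − 1/a)) = √(2.67e+19 · (2/3.6e+11 − 1/2.1e+11)) m/s ≈ 4603 m/s = 4.603 km/s.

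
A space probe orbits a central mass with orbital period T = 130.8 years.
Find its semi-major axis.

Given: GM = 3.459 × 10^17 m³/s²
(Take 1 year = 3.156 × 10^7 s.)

Convert to SI: T = 130.8 years = 4.12805e+09 s.
Invert Kepler's third law: a = (GM · T² / (4π²))^(1/3).
Substituting T = 4.12805e+09 s and GM = 3.459e+17 m³/s²:
a = (3.459e+17 · (4.12805e+09)² / (4π²))^(1/3) m
a ≈ 5.305e+11 m = 5.305 × 10^11 m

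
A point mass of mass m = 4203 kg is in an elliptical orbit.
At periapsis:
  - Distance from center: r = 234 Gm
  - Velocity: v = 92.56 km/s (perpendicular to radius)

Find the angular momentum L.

Convert to SI: r = 234 Gm = 2.34e+11 m; v = 92.56 km/s = 92560 m/s.
Since v is perpendicular to r, L = m · v · r.
L = 4203 · 92560 · 2.34e+11 kg·m²/s ≈ 9.103e+19 kg·m²/s.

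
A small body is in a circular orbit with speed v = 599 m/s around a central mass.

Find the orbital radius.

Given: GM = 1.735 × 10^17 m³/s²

For a circular orbit, v² = GM / r, so r = GM / v².
r = 1.735e+17 / (599)² m ≈ 4.836e+11 m = 483.6 Gm.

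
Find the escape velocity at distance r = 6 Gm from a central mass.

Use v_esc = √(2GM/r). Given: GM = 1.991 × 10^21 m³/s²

Convert to SI: r = 6 Gm = 6e+09 m.
Escape velocity comes from setting total energy to zero: ½v² − GM/r = 0 ⇒ v_esc = √(2GM / r).
v_esc = √(2 · 1.991e+21 / 6e+09) m/s ≈ 8.147e+05 m/s = 814.7 km/s.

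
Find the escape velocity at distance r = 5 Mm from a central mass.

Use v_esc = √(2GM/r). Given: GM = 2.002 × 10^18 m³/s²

Convert to SI: r = 5 Mm = 5e+06 m.
Escape velocity comes from setting total energy to zero: ½v² − GM/r = 0 ⇒ v_esc = √(2GM / r).
v_esc = √(2 · 2.002e+18 / 5e+06) m/s ≈ 8.949e+05 m/s = 894.9 km/s.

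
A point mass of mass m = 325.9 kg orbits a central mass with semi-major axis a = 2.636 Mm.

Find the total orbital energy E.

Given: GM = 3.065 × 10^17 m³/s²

Convert to SI: a = 2.636 Mm = 2.636e+06 m.
E = −GMm / (2a).
E = −3.065e+17 · 325.9 / (2 · 2.636e+06) J ≈ -1.895e+13 J = -18.95 TJ.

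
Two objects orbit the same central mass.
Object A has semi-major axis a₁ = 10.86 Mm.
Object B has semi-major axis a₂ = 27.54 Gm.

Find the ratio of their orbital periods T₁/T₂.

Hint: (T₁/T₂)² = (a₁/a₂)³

Convert to SI: a₁ = 10.86 Mm = 1.086e+07 m; a₂ = 27.54 Gm = 2.754e+10 m.
From Kepler's third law, (T₁/T₂)² = (a₁/a₂)³, so T₁/T₂ = (a₁/a₂)^(3/2).
a₁/a₂ = 1.086e+07 / 2.754e+10 = 0.000394336.
T₁/T₂ = (0.000394336)^(3/2) ≈ 7.831e-06.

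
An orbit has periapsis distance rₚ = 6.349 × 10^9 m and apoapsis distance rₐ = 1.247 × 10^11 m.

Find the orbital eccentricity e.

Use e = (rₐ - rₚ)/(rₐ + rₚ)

e = (rₐ − rₚ) / (rₐ + rₚ).
e = (1.247e+11 − 6.349e+09) / (1.247e+11 + 6.349e+09) = 1.18351e+11 / 1.31049e+11 ≈ 0.9031.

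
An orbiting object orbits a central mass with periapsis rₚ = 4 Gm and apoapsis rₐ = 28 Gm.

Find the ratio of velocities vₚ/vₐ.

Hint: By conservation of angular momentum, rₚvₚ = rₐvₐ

Convert to SI: rₚ = 4 Gm = 4e+09 m; rₐ = 28 Gm = 2.8e+10 m.
Conservation of angular momentum gives rₚvₚ = rₐvₐ, so vₚ/vₐ = rₐ/rₚ.
vₚ/vₐ = 2.8e+10 / 4e+09 ≈ 7.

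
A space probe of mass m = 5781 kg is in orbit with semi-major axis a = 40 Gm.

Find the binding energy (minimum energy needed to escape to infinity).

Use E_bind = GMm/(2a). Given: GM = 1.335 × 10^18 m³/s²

Convert to SI: a = 40 Gm = 4e+10 m.
Total orbital energy is E = −GMm/(2a); binding energy is E_bind = −E = GMm/(2a).
E_bind = 1.335e+18 · 5781 / (2 · 4e+10) J ≈ 9.647e+10 J = 96.47 GJ.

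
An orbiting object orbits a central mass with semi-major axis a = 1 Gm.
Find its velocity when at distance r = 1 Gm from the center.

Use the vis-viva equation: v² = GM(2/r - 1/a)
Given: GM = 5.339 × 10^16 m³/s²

Convert to SI: a = 1 Gm = 1e+09 m; r = 1 Gm = 1e+09 m.
Vis-viva: v = √(GM · (2/r − 1/a)).
2/r − 1/a = 2/1e+09 − 1/1e+09 = 1e-09 m⁻¹.
v = √(5.339e+16 · 1e-09) m/s ≈ 7307 m/s = 7.307 km/s.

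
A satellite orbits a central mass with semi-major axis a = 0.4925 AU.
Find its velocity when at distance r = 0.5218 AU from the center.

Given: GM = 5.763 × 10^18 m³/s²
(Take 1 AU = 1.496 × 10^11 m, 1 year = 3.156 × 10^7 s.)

Convert to SI: a = 0.4925 AU = 7.3678e+10 m; r = 0.5218 AU = 7.80613e+10 m.
Vis-viva: v = √(GM · (2/r − 1/a)).
2/r − 1/a = 2/7.80613e+10 − 1/7.3678e+10 = 1.20483e-11 m⁻¹.
v = √(5.763e+18 · 1.20483e-11) m/s ≈ 8333 m/s = 1.758 AU/year.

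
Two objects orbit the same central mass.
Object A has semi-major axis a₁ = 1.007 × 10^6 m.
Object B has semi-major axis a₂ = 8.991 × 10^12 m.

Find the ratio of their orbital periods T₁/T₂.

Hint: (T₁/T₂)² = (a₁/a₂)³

From Kepler's third law, (T₁/T₂)² = (a₁/a₂)³, so T₁/T₂ = (a₁/a₂)^(3/2).
a₁/a₂ = 1.007e+06 / 8.991e+12 = 1.12001e-07.
T₁/T₂ = (1.12001e-07)^(3/2) ≈ 3.748e-11.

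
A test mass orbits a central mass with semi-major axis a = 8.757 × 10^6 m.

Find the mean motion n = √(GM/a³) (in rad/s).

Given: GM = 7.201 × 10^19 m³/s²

n = √(GM / a³).
n = √(7.201e+19 / (8.757e+06)³) rad/s ≈ 0.3275 rad/s.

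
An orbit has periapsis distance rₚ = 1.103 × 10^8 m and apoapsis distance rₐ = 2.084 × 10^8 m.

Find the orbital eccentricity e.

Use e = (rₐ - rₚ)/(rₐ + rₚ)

e = (rₐ − rₚ) / (rₐ + rₚ).
e = (2.084e+08 − 1.103e+08) / (2.084e+08 + 1.103e+08) = 9.81e+07 / 3.187e+08 ≈ 0.3078.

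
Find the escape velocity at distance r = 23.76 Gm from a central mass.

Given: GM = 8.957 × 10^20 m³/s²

Convert to SI: r = 23.76 Gm = 2.376e+10 m.
Escape velocity comes from setting total energy to zero: ½v² − GM/r = 0 ⇒ v_esc = √(2GM / r).
v_esc = √(2 · 8.957e+20 / 2.376e+10) m/s ≈ 2.746e+05 m/s = 274.6 km/s.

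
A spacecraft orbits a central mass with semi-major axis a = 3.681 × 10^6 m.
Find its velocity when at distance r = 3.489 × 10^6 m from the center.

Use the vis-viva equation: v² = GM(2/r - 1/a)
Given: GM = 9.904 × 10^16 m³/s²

Vis-viva: v = √(GM · (2/r − 1/a)).
2/r − 1/a = 2/3.489e+06 − 1/3.681e+06 = 3.01565e-07 m⁻¹.
v = √(9.904e+16 · 3.01565e-07) m/s ≈ 1.728e+05 m/s = 172.8 km/s.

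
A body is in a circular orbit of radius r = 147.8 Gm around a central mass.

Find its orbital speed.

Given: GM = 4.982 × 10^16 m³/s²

Convert to SI: r = 147.8 Gm = 1.478e+11 m.
For a circular orbit, gravity supplies the centripetal force, so v = √(GM / r).
v = √(4.982e+16 / 1.478e+11) m/s ≈ 580.6 m/s = 580.6 m/s.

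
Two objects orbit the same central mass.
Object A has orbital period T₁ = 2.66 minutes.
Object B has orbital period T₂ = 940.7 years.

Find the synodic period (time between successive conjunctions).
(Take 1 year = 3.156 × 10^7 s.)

Convert to SI: T₁ = 2.66 minutes = 159.6 s; T₂ = 940.7 years = 2.96885e+10 s.
T_syn = |T₁ · T₂ / (T₁ − T₂)|.
T_syn = |159.6 · 2.96885e+10 / (159.6 − 2.96885e+10)| s ≈ 159.6 s = 2.66 minutes.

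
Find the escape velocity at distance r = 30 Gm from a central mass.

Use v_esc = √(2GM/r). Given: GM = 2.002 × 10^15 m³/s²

Convert to SI: r = 30 Gm = 3e+10 m.
Escape velocity comes from setting total energy to zero: ½v² − GM/r = 0 ⇒ v_esc = √(2GM / r).
v_esc = √(2 · 2.002e+15 / 3e+10) m/s ≈ 365.3 m/s = 365.3 m/s.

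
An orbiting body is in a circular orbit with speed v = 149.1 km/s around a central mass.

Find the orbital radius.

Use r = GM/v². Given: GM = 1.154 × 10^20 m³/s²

Convert to SI: v = 149.1 km/s = 149100 m/s.
For a circular orbit, v² = GM / r, so r = GM / v².
r = 1.154e+20 / (149100)² m ≈ 5.191e+09 m = 5.191 Gm.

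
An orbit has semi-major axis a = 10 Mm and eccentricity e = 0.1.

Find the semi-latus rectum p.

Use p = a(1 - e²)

Convert to SI: a = 10 Mm = 1e+07 m.
p = a (1 − e²).
p = 1e+07 · (1 − (0.1)²) = 1e+07 · 0.99 ≈ 9.9e+06 m = 9.9 Mm.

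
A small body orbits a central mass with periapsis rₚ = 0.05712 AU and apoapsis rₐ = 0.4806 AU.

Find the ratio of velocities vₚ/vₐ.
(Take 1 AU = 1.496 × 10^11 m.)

Convert to SI: rₚ = 0.05712 AU = 8.54515e+09 m; rₐ = 0.4806 AU = 7.18978e+10 m.
Conservation of angular momentum gives rₚvₚ = rₐvₐ, so vₚ/vₐ = rₐ/rₚ.
vₚ/vₐ = 7.18978e+10 / 8.54515e+09 ≈ 8.414.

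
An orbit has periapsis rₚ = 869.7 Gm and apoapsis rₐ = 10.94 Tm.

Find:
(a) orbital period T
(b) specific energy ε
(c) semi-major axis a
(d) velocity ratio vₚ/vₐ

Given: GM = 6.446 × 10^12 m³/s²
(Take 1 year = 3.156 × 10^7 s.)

Convert to SI: rₚ = 869.7 Gm = 8.697e+11 m; rₐ = 10.94 Tm = 1.094e+13 m.
(a) With a = (rₚ + rₐ)/2 = 5.90485e+12 m, T = 2π √(a³/GM) = 2π √((5.90485e+12)³/6.446e+12) s ≈ 3.551e+13 s
(b) With a = (rₚ + rₐ)/2 = 5.90485e+12 m, ε = −GM/(2a) = −6.446e+12/(2 · 5.90485e+12) J/kg ≈ -0.5458 J/kg
(c) a = (rₚ + rₐ)/2 = (8.697e+11 + 1.094e+13)/2 ≈ 5.905e+12 m
(d) Conservation of angular momentum (rₚvₚ = rₐvₐ) gives vₚ/vₐ = rₐ/rₚ = 1.094e+13/8.697e+11 ≈ 12.58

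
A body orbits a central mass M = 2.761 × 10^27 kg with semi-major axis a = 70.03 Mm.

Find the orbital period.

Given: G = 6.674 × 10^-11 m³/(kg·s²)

Convert to SI: a = 70.03 Mm = 7.003e+07 m.
GM = G · M = 6.674e-11 · 2.761e+27 = 1.84269e+17 m³/s².
Kepler's third law: T = 2π √(a³ / GM).
Substituting a = 7.003e+07 m and GM = 1.84269e+17 m³/s²:
T = 2π √((7.003e+07)³ / 1.84269e+17) s
T ≈ 8578 s = 2.383 hours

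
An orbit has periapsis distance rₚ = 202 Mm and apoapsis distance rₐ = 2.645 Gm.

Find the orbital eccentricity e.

Convert to SI: rₚ = 202 Mm = 2.02e+08 m; rₐ = 2.645 Gm = 2.645e+09 m.
e = (rₐ − rₚ) / (rₐ + rₚ).
e = (2.645e+09 − 2.02e+08) / (2.645e+09 + 2.02e+08) = 2.443e+09 / 2.847e+09 ≈ 0.8581.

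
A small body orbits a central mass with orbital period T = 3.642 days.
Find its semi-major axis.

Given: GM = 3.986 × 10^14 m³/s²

Convert to SI: T = 3.642 days = 314669 s.
Invert Kepler's third law: a = (GM · T² / (4π²))^(1/3).
Substituting T = 314669 s and GM = 3.986e+14 m³/s²:
a = (3.986e+14 · (314669)² / (4π²))^(1/3) m
a ≈ 9.999e+07 m = 99.99 Mm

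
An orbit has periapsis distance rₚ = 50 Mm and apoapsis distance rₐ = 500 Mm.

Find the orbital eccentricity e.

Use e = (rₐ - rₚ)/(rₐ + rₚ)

Convert to SI: rₚ = 50 Mm = 5e+07 m; rₐ = 500 Mm = 5e+08 m.
e = (rₐ − rₚ) / (rₐ + rₚ).
e = (5e+08 − 5e+07) / (5e+08 + 5e+07) = 4.5e+08 / 5.5e+08 ≈ 0.8182.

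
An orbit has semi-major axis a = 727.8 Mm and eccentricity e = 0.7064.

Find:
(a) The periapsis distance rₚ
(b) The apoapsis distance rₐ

Convert to SI: a = 727.8 Mm = 7.278e+08 m.
(a) rₚ = a(1 − e) = 7.278e+08 · (1 − 0.7064) = 7.278e+08 · 0.2936 ≈ 2.137e+08 m = 213.7 Mm.
(b) rₐ = a(1 + e) = 7.278e+08 · (1 + 0.7064) = 7.278e+08 · 1.7064 ≈ 1.242e+09 m = 1.242 Gm.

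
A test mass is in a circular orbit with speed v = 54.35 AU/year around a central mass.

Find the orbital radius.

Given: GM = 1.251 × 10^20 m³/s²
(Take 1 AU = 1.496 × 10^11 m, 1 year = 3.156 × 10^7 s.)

Convert to SI: v = 54.35 AU/year = 257629 m/s.
For a circular orbit, v² = GM / r, so r = GM / v².
r = 1.251e+20 / (257629)² m ≈ 1.885e+09 m = 0.0126 AU.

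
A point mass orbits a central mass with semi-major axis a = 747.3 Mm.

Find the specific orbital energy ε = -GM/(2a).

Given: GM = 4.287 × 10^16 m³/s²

Convert to SI: a = 747.3 Mm = 7.473e+08 m.
ε = −GM / (2a).
ε = −4.287e+16 / (2 · 7.473e+08) J/kg ≈ -2.868e+07 J/kg = -28.68 MJ/kg.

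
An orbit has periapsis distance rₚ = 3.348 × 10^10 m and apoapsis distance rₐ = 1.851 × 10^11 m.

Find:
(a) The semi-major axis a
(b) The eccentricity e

(a) a = (rₚ + rₐ) / 2 = (3.348e+10 + 1.851e+11) / 2 ≈ 1.093e+11 m = 1.093 × 10^11 m.
(b) e = (rₐ − rₚ) / (rₐ + rₚ) = (1.851e+11 − 3.348e+10) / (1.851e+11 + 3.348e+10) ≈ 0.6937.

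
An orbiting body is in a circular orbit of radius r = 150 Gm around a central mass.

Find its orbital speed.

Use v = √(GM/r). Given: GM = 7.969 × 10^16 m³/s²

Convert to SI: r = 150 Gm = 1.5e+11 m.
For a circular orbit, gravity supplies the centripetal force, so v = √(GM / r).
v = √(7.969e+16 / 1.5e+11) m/s ≈ 728.9 m/s = 728.9 m/s.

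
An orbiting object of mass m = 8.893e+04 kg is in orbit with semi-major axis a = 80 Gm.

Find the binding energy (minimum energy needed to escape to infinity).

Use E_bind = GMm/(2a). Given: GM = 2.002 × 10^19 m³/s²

Convert to SI: a = 80 Gm = 8e+10 m.
Total orbital energy is E = −GMm/(2a); binding energy is E_bind = −E = GMm/(2a).
E_bind = 2.002e+19 · 8.893e+04 / (2 · 8e+10) J ≈ 1.113e+13 J = 11.13 TJ.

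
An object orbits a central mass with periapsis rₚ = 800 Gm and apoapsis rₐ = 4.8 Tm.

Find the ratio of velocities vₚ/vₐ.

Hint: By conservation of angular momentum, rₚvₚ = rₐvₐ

Convert to SI: rₚ = 800 Gm = 8e+11 m; rₐ = 4.8 Tm = 4.8e+12 m.
Conservation of angular momentum gives rₚvₚ = rₐvₐ, so vₚ/vₐ = rₐ/rₚ.
vₚ/vₐ = 4.8e+12 / 8e+11 ≈ 6.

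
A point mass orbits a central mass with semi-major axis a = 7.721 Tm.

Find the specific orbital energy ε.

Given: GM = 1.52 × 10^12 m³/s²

Convert to SI: a = 7.721 Tm = 7.721e+12 m.
ε = −GM / (2a).
ε = −1.52e+12 / (2 · 7.721e+12) J/kg ≈ -0.09843 J/kg = -0.09843 J/kg.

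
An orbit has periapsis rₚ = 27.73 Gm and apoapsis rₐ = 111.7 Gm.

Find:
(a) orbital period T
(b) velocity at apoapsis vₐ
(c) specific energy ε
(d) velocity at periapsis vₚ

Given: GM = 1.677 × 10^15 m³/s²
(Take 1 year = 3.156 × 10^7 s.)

Convert to SI: rₚ = 27.73 Gm = 2.773e+10 m; rₐ = 111.7 Gm = 1.117e+11 m.
(a) With a = (rₚ + rₐ)/2 = 6.9715e+10 m, T = 2π √(a³/GM) = 2π √((6.9715e+10)³/1.677e+15) s ≈ 2.824e+09 s
(b) With a = (rₚ + rₐ)/2 = 6.9715e+10 m, vₐ = √(GM (2/rₐ − 1/a)) = √(1.677e+15 · (2/1.117e+11 − 1/6.9715e+10)) m/s ≈ 77.28 m/s
(c) With a = (rₚ + rₐ)/2 = 6.9715e+10 m, ε = −GM/(2a) = −1.677e+15/(2 · 6.9715e+10) J/kg ≈ -1.203e+04 J/kg
(d) With a = (rₚ + rₐ)/2 = 6.9715e+10 m, vₚ = √(GM (2/rₚ − 1/a)) = √(1.677e+15 · (2/2.773e+10 − 1/6.9715e+10)) m/s ≈ 311.3 m/s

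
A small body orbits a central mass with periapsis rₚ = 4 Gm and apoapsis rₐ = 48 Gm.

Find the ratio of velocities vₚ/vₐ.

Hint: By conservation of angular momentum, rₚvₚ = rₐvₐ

Convert to SI: rₚ = 4 Gm = 4e+09 m; rₐ = 48 Gm = 4.8e+10 m.
Conservation of angular momentum gives rₚvₚ = rₐvₐ, so vₚ/vₐ = rₐ/rₚ.
vₚ/vₐ = 4.8e+10 / 4e+09 ≈ 12.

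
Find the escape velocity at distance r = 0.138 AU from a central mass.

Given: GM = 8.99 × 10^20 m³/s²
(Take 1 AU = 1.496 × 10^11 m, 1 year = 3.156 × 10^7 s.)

Convert to SI: r = 0.138 AU = 2.06448e+10 m.
Escape velocity comes from setting total energy to zero: ½v² − GM/r = 0 ⇒ v_esc = √(2GM / r).
v_esc = √(2 · 8.99e+20 / 2.06448e+10) m/s ≈ 2.951e+05 m/s = 62.26 AU/year.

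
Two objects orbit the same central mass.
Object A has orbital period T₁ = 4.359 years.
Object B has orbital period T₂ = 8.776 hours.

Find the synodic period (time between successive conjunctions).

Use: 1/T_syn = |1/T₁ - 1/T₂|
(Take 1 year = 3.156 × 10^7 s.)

Convert to SI: T₁ = 4.359 years = 1.3757e+08 s; T₂ = 8.776 hours = 31593.6 s.
T_syn = |T₁ · T₂ / (T₁ − T₂)|.
T_syn = |1.3757e+08 · 31593.6 / (1.3757e+08 − 31593.6)| s ≈ 3.16e+04 s = 8.778 hours.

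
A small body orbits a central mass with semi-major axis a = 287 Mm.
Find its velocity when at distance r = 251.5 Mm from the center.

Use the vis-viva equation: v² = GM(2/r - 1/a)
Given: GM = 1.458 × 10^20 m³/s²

Convert to SI: a = 287 Mm = 2.87e+08 m; r = 251.5 Mm = 2.515e+08 m.
Vis-viva: v = √(GM · (2/r − 1/a)).
2/r − 1/a = 2/2.515e+08 − 1/2.87e+08 = 4.46797e-09 m⁻¹.
v = √(1.458e+20 · 4.46797e-09) m/s ≈ 8.071e+05 m/s = 807.1 km/s.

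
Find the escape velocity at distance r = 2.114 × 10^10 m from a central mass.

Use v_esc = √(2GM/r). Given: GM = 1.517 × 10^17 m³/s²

Escape velocity comes from setting total energy to zero: ½v² − GM/r = 0 ⇒ v_esc = √(2GM / r).
v_esc = √(2 · 1.517e+17 / 2.114e+10) m/s ≈ 3788 m/s = 3.788 km/s.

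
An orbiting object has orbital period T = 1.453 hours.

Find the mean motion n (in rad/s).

Convert to SI: T = 1.453 hours = 5230.8 s.
n = 2π / T.
n = 2π / 5230.8 s ≈ 0.001201 rad/s.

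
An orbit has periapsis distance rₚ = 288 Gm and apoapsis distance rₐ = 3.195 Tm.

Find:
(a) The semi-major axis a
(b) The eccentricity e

Convert to SI: rₚ = 288 Gm = 2.88e+11 m; rₐ = 3.195 Tm = 3.195e+12 m.
(a) a = (rₚ + rₐ) / 2 = (2.88e+11 + 3.195e+12) / 2 ≈ 1.742e+12 m = 1.742 Tm.
(b) e = (rₐ − rₚ) / (rₐ + rₚ) = (3.195e+12 − 2.88e+11) / (3.195e+12 + 2.88e+11) ≈ 0.8346.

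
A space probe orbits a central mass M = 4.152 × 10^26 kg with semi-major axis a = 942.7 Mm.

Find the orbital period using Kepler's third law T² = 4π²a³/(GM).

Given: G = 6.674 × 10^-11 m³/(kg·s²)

Convert to SI: a = 942.7 Mm = 9.427e+08 m.
GM = G · M = 6.674e-11 · 4.152e+26 = 2.77104e+16 m³/s².
Kepler's third law: T = 2π √(a³ / GM).
Substituting a = 9.427e+08 m and GM = 2.77104e+16 m³/s²:
T = 2π √((9.427e+08)³ / 2.77104e+16) s
T ≈ 1.092e+06 s = 12.64 days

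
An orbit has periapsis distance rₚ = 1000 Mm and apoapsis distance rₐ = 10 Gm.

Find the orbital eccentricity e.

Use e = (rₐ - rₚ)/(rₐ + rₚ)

Convert to SI: rₚ = 1000 Mm = 1e+09 m; rₐ = 10 Gm = 1e+10 m.
e = (rₐ − rₚ) / (rₐ + rₚ).
e = (1e+10 − 1e+09) / (1e+10 + 1e+09) = 9e+09 / 1.1e+10 ≈ 0.8182.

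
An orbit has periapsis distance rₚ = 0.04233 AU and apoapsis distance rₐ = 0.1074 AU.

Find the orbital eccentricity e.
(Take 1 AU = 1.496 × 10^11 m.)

Convert to SI: rₚ = 0.04233 AU = 6.33257e+09 m; rₐ = 0.1074 AU = 1.6067e+10 m.
e = (rₐ − rₚ) / (rₐ + rₚ).
e = (1.6067e+10 − 6.33257e+09) / (1.6067e+10 + 6.33257e+09) = 9.73447e+09 / 2.23996e+10 ≈ 0.4346.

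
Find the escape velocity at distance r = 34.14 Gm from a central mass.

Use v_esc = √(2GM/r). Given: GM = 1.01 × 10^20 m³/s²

Convert to SI: r = 34.14 Gm = 3.414e+10 m.
Escape velocity comes from setting total energy to zero: ½v² − GM/r = 0 ⇒ v_esc = √(2GM / r).
v_esc = √(2 · 1.01e+20 / 3.414e+10) m/s ≈ 7.692e+04 m/s = 76.92 km/s.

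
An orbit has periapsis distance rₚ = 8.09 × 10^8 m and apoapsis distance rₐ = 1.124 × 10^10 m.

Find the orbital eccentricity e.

e = (rₐ − rₚ) / (rₐ + rₚ).
e = (1.124e+10 − 8.09e+08) / (1.124e+10 + 8.09e+08) = 1.0431e+10 / 1.2049e+10 ≈ 0.8657.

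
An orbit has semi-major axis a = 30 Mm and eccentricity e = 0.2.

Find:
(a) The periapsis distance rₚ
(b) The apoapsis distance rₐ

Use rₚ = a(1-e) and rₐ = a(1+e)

Convert to SI: a = 30 Mm = 3e+07 m.
(a) rₚ = a(1 − e) = 3e+07 · (1 − 0.2) = 3e+07 · 0.8 ≈ 2.4e+07 m = 24 Mm.
(b) rₐ = a(1 + e) = 3e+07 · (1 + 0.2) = 3e+07 · 1.2 ≈ 3.6e+07 m = 36 Mm.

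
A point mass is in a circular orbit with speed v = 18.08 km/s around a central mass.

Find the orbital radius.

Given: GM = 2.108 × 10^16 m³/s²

Convert to SI: v = 18.08 km/s = 18080 m/s.
For a circular orbit, v² = GM / r, so r = GM / v².
r = 2.108e+16 / (18080)² m ≈ 6.449e+07 m = 6.449 × 10^7 m.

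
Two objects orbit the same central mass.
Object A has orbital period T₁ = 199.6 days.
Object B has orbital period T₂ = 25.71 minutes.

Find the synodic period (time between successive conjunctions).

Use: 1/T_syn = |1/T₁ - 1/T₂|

Convert to SI: T₁ = 199.6 days = 1.72454e+07 s; T₂ = 25.71 minutes = 1542.6 s.
T_syn = |T₁ · T₂ / (T₁ − T₂)|.
T_syn = |1.72454e+07 · 1542.6 / (1.72454e+07 − 1542.6)| s ≈ 1543 s = 25.71 minutes.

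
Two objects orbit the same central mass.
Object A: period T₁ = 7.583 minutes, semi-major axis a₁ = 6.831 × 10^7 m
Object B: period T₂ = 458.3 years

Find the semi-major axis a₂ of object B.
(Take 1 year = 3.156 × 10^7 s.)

Convert to SI: T₁ = 7.583 minutes = 454.98 s; T₂ = 458.3 years = 1.44639e+10 s.
Kepler's third law: (T₁/T₂)² = (a₁/a₂)³ ⇒ a₂ = a₁ · (T₂/T₁)^(2/3).
T₂/T₁ = 1.44639e+10 / 454.98 = 3.17903e+07.
a₂ = 6.831e+07 · (3.17903e+07)^(2/3) m ≈ 6.855e+12 m = 6.855 × 10^12 m.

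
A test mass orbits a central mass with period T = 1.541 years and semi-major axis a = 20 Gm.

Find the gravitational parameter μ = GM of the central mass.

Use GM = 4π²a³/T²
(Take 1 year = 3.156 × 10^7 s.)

Convert to SI: T = 1.541 years = 4.8634e+07 s; a = 20 Gm = 2e+10 m.
GM = 4π² · a³ / T².
GM = 4π² · (2e+10)³ / (4.8634e+07)² m³/s² ≈ 1.335e+17 m³/s² = 1.335 × 10^17 m³/s².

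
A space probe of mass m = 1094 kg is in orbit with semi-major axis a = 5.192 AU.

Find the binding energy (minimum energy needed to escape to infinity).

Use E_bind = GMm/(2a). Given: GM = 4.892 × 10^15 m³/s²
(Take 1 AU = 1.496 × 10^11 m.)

Convert to SI: a = 5.192 AU = 7.76723e+11 m.
Total orbital energy is E = −GMm/(2a); binding energy is E_bind = −E = GMm/(2a).
E_bind = 4.892e+15 · 1094 / (2 · 7.76723e+11) J ≈ 3.445e+06 J = 3.445 MJ.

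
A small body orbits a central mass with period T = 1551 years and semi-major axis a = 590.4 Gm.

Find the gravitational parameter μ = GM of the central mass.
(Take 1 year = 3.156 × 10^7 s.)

Convert to SI: T = 1551 years = 4.89496e+10 s; a = 590.4 Gm = 5.904e+11 m.
GM = 4π² · a³ / T².
GM = 4π² · (5.904e+11)³ / (4.89496e+10)² m³/s² ≈ 3.391e+15 m³/s² = 3.391 × 10^15 m³/s².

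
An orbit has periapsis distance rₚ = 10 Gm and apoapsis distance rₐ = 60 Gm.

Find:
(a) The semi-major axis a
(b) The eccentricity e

Convert to SI: rₚ = 10 Gm = 1e+10 m; rₐ = 60 Gm = 6e+10 m.
(a) a = (rₚ + rₐ) / 2 = (1e+10 + 6e+10) / 2 ≈ 3.5e+10 m = 35 Gm.
(b) e = (rₐ − rₚ) / (rₐ + rₚ) = (6e+10 − 1e+10) / (6e+10 + 1e+10) ≈ 0.7143.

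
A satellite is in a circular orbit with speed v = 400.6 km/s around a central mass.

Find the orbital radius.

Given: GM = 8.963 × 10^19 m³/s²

Convert to SI: v = 400.6 km/s = 400600 m/s.
For a circular orbit, v² = GM / r, so r = GM / v².
r = 8.963e+19 / (400600)² m ≈ 5.585e+08 m = 5.585 × 10^8 m.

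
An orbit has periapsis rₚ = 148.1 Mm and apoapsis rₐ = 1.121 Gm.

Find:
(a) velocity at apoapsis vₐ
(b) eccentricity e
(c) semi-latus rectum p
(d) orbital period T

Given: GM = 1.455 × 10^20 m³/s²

Convert to SI: rₚ = 148.1 Mm = 1.481e+08 m; rₐ = 1.121 Gm = 1.121e+09 m.
(a) With a = (rₚ + rₐ)/2 = 6.3455e+08 m, vₐ = √(GM (2/rₐ − 1/a)) = √(1.455e+20 · (2/1.121e+09 − 1/6.3455e+08)) m/s ≈ 1.74e+05 m/s
(b) e = (rₐ − rₚ)/(rₐ + rₚ) = (1.121e+09 − 1.481e+08)/(1.121e+09 + 1.481e+08) ≈ 0.7666
(c) From a = (rₚ + rₐ)/2 = 6.3455e+08 m and e = (rₐ − rₚ)/(rₐ + rₚ) = 0.766606, p = a(1 − e²) = 6.3455e+08 · (1 − (0.766606)²) ≈ 2.616e+08 m
(d) With a = (rₚ + rₐ)/2 = 6.3455e+08 m, T = 2π √(a³/GM) = 2π √((6.3455e+08)³/1.455e+20) s ≈ 8326 s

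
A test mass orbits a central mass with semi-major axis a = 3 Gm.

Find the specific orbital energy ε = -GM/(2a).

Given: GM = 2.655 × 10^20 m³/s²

Convert to SI: a = 3 Gm = 3e+09 m.
ε = −GM / (2a).
ε = −2.655e+20 / (2 · 3e+09) J/kg ≈ -4.425e+10 J/kg = -44.25 GJ/kg.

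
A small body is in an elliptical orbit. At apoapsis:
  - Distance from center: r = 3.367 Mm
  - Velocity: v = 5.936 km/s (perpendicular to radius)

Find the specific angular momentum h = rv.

Convert to SI: r = 3.367 Mm = 3.367e+06 m; v = 5.936 km/s = 5936 m/s.
With v perpendicular to r, h = r · v.
h = 3.367e+06 · 5936 m²/s ≈ 1.999e+10 m²/s.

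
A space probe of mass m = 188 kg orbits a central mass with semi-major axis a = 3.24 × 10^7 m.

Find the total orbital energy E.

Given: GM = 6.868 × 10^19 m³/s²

E = −GMm / (2a).
E = −6.868e+19 · 188 / (2 · 3.24e+07) J ≈ -1.993e+14 J = -199.3 TJ.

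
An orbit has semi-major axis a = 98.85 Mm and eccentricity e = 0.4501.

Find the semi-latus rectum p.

Convert to SI: a = 98.85 Mm = 9.885e+07 m.
p = a (1 − e²).
p = 9.885e+07 · (1 − (0.4501)²) = 9.885e+07 · 0.79741 ≈ 7.882e+07 m = 78.82 Mm.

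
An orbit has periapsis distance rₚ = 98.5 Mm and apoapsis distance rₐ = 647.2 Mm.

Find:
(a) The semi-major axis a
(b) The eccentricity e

Convert to SI: rₚ = 98.5 Mm = 9.85e+07 m; rₐ = 647.2 Mm = 6.472e+08 m.
(a) a = (rₚ + rₐ) / 2 = (9.85e+07 + 6.472e+08) / 2 ≈ 3.728e+08 m = 372.9 Mm.
(b) e = (rₐ − rₚ) / (rₐ + rₚ) = (6.472e+08 − 9.85e+07) / (6.472e+08 + 9.85e+07) ≈ 0.7358.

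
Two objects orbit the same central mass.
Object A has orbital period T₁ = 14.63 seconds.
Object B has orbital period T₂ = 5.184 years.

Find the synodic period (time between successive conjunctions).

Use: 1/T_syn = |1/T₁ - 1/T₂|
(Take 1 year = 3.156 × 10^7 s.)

Convert to SI: T₂ = 5.184 years = 1.63607e+08 s.
T_syn = |T₁ · T₂ / (T₁ − T₂)|.
T_syn = |14.63 · 1.63607e+08 / (14.63 − 1.63607e+08)| s ≈ 14.63 s = 14.63 seconds.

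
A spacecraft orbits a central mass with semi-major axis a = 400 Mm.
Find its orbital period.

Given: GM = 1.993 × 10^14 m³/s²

Convert to SI: a = 400 Mm = 4e+08 m.
Kepler's third law: T = 2π √(a³ / GM).
Substituting a = 4e+08 m and GM = 1.993e+14 m³/s²:
T = 2π √((4e+08)³ / 1.993e+14) s
T ≈ 3.561e+06 s = 41.21 days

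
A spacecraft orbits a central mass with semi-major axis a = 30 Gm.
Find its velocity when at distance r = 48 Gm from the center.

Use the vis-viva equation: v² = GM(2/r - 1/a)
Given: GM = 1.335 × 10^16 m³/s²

Convert to SI: a = 30 Gm = 3e+10 m; r = 48 Gm = 4.8e+10 m.
Vis-viva: v = √(GM · (2/r − 1/a)).
2/r − 1/a = 2/4.8e+10 − 1/3e+10 = 8.33333e-12 m⁻¹.
v = √(1.335e+16 · 8.33333e-12) m/s ≈ 333.5 m/s = 333.5 m/s.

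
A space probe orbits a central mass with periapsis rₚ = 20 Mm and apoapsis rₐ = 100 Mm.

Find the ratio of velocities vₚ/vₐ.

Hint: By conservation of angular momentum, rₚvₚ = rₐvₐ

Convert to SI: rₚ = 20 Mm = 2e+07 m; rₐ = 100 Mm = 1e+08 m.
Conservation of angular momentum gives rₚvₚ = rₐvₐ, so vₚ/vₐ = rₐ/rₚ.
vₚ/vₐ = 1e+08 / 2e+07 ≈ 5.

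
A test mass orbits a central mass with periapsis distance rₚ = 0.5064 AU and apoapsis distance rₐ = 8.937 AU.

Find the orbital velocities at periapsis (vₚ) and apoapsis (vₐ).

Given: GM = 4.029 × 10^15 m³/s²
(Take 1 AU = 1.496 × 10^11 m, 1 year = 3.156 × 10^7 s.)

Convert to SI: rₚ = 0.5064 AU = 7.57574e+10 m; rₐ = 8.937 AU = 1.33698e+12 m.
Use the vis-viva equation v² = GM(2/r − 1/a) with a = (rₚ + rₐ)/2 = (7.57574e+10 + 1.33698e+12)/2 = 7.06366e+11 m.
vₚ = √(GM · (2/rₚ − 1/a)) = √(4.029e+15 · (2/7.57574e+10 − 1/7.06366e+11)) m/s ≈ 317.3 m/s = 0.06693 AU/year.
vₐ = √(GM · (2/rₐ − 1/a)) = √(4.029e+15 · (2/1.33698e+12 − 1/7.06366e+11)) m/s ≈ 17.98 m/s = 0.003793 AU/year.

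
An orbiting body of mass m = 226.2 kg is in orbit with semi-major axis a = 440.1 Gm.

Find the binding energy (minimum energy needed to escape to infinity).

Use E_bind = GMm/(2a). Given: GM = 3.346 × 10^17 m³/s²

Convert to SI: a = 440.1 Gm = 4.401e+11 m.
Total orbital energy is E = −GMm/(2a); binding energy is E_bind = −E = GMm/(2a).
E_bind = 3.346e+17 · 226.2 / (2 · 4.401e+11) J ≈ 8.599e+07 J = 85.99 MJ.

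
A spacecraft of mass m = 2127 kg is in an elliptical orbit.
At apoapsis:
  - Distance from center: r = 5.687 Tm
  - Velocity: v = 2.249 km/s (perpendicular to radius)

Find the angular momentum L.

Convert to SI: r = 5.687 Tm = 5.687e+12 m; v = 2.249 km/s = 2249 m/s.
Since v is perpendicular to r, L = m · v · r.
L = 2127 · 2249 · 5.687e+12 kg·m²/s ≈ 2.72e+19 kg·m²/s.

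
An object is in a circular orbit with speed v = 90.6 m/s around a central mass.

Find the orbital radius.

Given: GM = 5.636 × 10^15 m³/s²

For a circular orbit, v² = GM / r, so r = GM / v².
r = 5.636e+15 / (90.6)² m ≈ 6.866e+11 m = 6.866 × 10^11 m.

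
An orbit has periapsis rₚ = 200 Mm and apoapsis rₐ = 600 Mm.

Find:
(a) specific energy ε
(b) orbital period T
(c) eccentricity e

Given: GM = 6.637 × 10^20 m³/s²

Convert to SI: rₚ = 200 Mm = 2e+08 m; rₐ = 600 Mm = 6e+08 m.
(a) With a = (rₚ + rₐ)/2 = 4e+08 m, ε = −GM/(2a) = −6.637e+20/(2 · 4e+08) J/kg ≈ -8.296e+11 J/kg
(b) With a = (rₚ + rₐ)/2 = 4e+08 m, T = 2π √(a³/GM) = 2π √((4e+08)³/6.637e+20) s ≈ 1951 s
(c) e = (rₐ − rₚ)/(rₐ + rₚ) = (6e+08 − 2e+08)/(6e+08 + 2e+08) ≈ 0.5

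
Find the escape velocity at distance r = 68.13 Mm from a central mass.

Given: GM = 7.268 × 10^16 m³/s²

Convert to SI: r = 68.13 Mm = 6.813e+07 m.
Escape velocity comes from setting total energy to zero: ½v² − GM/r = 0 ⇒ v_esc = √(2GM / r).
v_esc = √(2 · 7.268e+16 / 6.813e+07) m/s ≈ 4.619e+04 m/s = 46.19 km/s.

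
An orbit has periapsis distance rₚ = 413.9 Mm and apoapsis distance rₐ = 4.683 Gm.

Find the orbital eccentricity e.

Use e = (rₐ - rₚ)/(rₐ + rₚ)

Convert to SI: rₚ = 413.9 Mm = 4.139e+08 m; rₐ = 4.683 Gm = 4.683e+09 m.
e = (rₐ − rₚ) / (rₐ + rₚ).
e = (4.683e+09 − 4.139e+08) / (4.683e+09 + 4.139e+08) = 4.2691e+09 / 5.0969e+09 ≈ 0.8376.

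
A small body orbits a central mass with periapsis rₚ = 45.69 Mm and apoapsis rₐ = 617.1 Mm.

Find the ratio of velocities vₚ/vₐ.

Convert to SI: rₚ = 45.69 Mm = 4.569e+07 m; rₐ = 617.1 Mm = 6.171e+08 m.
Conservation of angular momentum gives rₚvₚ = rₐvₐ, so vₚ/vₐ = rₐ/rₚ.
vₚ/vₐ = 6.171e+08 / 4.569e+07 ≈ 13.51.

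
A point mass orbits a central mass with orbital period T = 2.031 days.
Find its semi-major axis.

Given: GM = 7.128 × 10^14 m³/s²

Convert to SI: T = 2.031 days = 175478 s.
Invert Kepler's third law: a = (GM · T² / (4π²))^(1/3).
Substituting T = 175478 s and GM = 7.128e+14 m³/s²:
a = (7.128e+14 · (175478)² / (4π²))^(1/3) m
a ≈ 8.223e+07 m = 82.23 Mm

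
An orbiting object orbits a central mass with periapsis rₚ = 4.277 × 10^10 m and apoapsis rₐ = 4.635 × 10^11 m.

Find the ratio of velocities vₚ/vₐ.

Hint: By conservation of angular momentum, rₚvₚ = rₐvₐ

Conservation of angular momentum gives rₚvₚ = rₐvₐ, so vₚ/vₐ = rₐ/rₚ.
vₚ/vₐ = 4.635e+11 / 4.277e+10 ≈ 10.84.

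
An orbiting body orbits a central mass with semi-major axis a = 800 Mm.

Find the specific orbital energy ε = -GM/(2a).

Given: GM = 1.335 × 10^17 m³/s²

Convert to SI: a = 800 Mm = 8e+08 m.
ε = −GM / (2a).
ε = −1.335e+17 / (2 · 8e+08) J/kg ≈ -8.344e+07 J/kg = -83.44 MJ/kg.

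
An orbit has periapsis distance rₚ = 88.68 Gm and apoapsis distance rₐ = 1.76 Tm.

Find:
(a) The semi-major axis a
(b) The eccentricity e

Convert to SI: rₚ = 88.68 Gm = 8.868e+10 m; rₐ = 1.76 Tm = 1.76e+12 m.
(a) a = (rₚ + rₐ) / 2 = (8.868e+10 + 1.76e+12) / 2 ≈ 9.243e+11 m = 924.3 Gm.
(b) e = (rₐ − rₚ) / (rₐ + rₚ) = (1.76e+12 − 8.868e+10) / (1.76e+12 + 8.868e+10) ≈ 0.9041.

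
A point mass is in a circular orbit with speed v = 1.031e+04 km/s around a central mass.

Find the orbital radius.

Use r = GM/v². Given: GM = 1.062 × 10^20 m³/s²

Convert to SI: v = 1.031e+04 km/s = 1.031e+07 m/s.
For a circular orbit, v² = GM / r, so r = GM / v².
r = 1.062e+20 / (1.031e+07)² m ≈ 9.991e+05 m = 999.1 km.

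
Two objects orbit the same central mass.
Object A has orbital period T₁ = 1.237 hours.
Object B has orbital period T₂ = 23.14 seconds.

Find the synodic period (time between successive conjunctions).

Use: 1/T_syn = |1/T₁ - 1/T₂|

Convert to SI: T₁ = 1.237 hours = 4453.2 s.
T_syn = |T₁ · T₂ / (T₁ − T₂)|.
T_syn = |4453.2 · 23.14 / (4453.2 − 23.14)| s ≈ 23.26 s = 23.26 seconds.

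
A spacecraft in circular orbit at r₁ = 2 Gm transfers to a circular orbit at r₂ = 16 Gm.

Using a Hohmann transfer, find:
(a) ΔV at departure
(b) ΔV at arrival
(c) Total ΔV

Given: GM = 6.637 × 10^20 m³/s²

Convert to SI: r₁ = 2 Gm = 2e+09 m; r₂ = 16 Gm = 1.6e+10 m.
Transfer semi-major axis: a_t = (r₁ + r₂)/2 = (2e+09 + 1.6e+10)/2 = 9e+09 m.
Circular speeds: v₁ = √(GM/r₁) = 576064 m/s, v₂ = √(GM/r₂) = 203669 m/s.
Transfer speeds (vis-viva v² = GM(2/r − 1/a_t)): v₁ᵗ = 768086 m/s, v₂ᵗ = 96010.7 m/s.
(a) ΔV₁ = |v₁ᵗ − v₁| ≈ 1.92e+05 m/s = 192 km/s.
(b) ΔV₂ = |v₂ − v₂ᵗ| ≈ 1.077e+05 m/s = 107.7 km/s.
(c) ΔV_total = ΔV₁ + ΔV₂ ≈ 2.997e+05 m/s = 299.7 km/s.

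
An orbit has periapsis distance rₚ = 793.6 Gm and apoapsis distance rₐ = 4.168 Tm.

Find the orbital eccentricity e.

Convert to SI: rₚ = 793.6 Gm = 7.936e+11 m; rₐ = 4.168 Tm = 4.168e+12 m.
e = (rₐ − rₚ) / (rₐ + rₚ).
e = (4.168e+12 − 7.936e+11) / (4.168e+12 + 7.936e+11) = 3.3744e+12 / 4.9616e+12 ≈ 0.6801.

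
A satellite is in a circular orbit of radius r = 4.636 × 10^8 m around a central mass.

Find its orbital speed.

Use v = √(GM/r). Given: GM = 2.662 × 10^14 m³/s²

For a circular orbit, gravity supplies the centripetal force, so v = √(GM / r).
v = √(2.662e+14 / 4.636e+08) m/s ≈ 757.8 m/s = 757.8 m/s.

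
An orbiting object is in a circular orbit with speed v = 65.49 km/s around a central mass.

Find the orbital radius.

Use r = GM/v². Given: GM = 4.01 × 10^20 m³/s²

Convert to SI: v = 65.49 km/s = 65490 m/s.
For a circular orbit, v² = GM / r, so r = GM / v².
r = 4.01e+20 / (65490)² m ≈ 9.35e+10 m = 9.35 × 10^10 m.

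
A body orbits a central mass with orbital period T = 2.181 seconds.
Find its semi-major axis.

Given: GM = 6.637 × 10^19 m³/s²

Invert Kepler's third law: a = (GM · T² / (4π²))^(1/3).
Substituting T = 2.181 s and GM = 6.637e+19 m³/s²:
a = (6.637e+19 · (2.181)² / (4π²))^(1/3) m
a ≈ 2e+06 m = 2 Mm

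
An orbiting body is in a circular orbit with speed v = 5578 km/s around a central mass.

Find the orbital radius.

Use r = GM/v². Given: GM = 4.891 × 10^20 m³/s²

Convert to SI: v = 5578 km/s = 5.578e+06 m/s.
For a circular orbit, v² = GM / r, so r = GM / v².
r = 4.891e+20 / (5.578e+06)² m ≈ 1.572e+07 m = 1.572 × 10^7 m.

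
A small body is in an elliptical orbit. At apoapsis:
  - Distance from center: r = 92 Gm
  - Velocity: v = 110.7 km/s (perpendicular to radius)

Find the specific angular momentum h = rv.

Convert to SI: r = 92 Gm = 9.2e+10 m; v = 110.7 km/s = 110700 m/s.
With v perpendicular to r, h = r · v.
h = 9.2e+10 · 110700 m²/s ≈ 1.018e+16 m²/s.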